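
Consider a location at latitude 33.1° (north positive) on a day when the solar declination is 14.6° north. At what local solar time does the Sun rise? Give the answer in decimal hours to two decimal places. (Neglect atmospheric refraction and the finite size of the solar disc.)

5.35 h

The sunset hour angle satisfies cos H_s = −tan φ tan δ = -0.1698, giving H_s = 99.78°.
Sunrise is at 12 − H_s/15 = 12 − 6.652 = 5.348 h local solar time.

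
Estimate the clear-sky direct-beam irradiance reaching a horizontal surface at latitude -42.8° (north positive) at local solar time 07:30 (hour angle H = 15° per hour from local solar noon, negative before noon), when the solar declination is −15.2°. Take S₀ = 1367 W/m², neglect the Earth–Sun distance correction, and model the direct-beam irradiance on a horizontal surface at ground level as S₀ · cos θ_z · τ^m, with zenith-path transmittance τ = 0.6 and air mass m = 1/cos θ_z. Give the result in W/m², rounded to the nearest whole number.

Hour angle H = 15° × (7.5 − 12) = -67.50°.
cos θ_z = sin(-42.8°) sin(-15.2°) + cos(-42.8°) cos(-15.2°) cos(-67.50°) = 0.1781 + 0.2710 = 0.4491.
Air mass m = 1/cos θ_z = 1/0.4491 = 2.227; τ^m = 0.6^2.227 = 0.3206.
Surface direct beam = 1367 × 0.4491 × 0.3206 = 196.82 W/m².

197 W/m²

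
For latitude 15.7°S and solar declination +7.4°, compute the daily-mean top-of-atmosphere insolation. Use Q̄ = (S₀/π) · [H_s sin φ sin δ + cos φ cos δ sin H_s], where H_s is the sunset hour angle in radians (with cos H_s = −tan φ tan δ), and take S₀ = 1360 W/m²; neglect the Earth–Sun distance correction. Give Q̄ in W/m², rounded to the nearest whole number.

390 W/m²

The sunset hour angle satisfies cos H_s = −tan φ tan δ = 0.0365, giving H_s = 87.91°. In radians, H_s = 1.5343.
H_s sin φ sin δ = 1.5343 × -0.2706 × 0.1288 = -0.0535.
cos φ cos δ sin H_s = 0.9627 × 0.9917 × 0.9993 = 0.9540.
Q̄ = (1360/π) × (-0.0535 + 0.9540) = 432.90 × 0.9005 = 389.83 W/m².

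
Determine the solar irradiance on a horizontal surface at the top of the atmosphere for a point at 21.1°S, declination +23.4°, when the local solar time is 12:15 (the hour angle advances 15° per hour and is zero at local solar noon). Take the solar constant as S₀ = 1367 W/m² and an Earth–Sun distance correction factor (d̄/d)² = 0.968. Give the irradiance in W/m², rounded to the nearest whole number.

Hour angle H = 15° × (12.25 − 12) = 3.75°.
With φ = -21.1°, δ = 23.4°, H = 3.75°: sin φ sin δ = -0.1430, cos φ cos δ cos H = 0.8544, so cos θ_z = 0.7114.
Top-of-atmosphere irradiance = S₀ (d̄/d)² cos θ_z = 1367 × 0.968 × 0.7114 = 941.36 W/m².

941 W/m²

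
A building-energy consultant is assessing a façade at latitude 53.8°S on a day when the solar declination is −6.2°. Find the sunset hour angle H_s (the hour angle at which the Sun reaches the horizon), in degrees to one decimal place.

cos H_s = −tan(-53.8°) · tan(-6.2°) = -0.1484, so H_s = arccos(-0.1484) = 98.53°.

98.5°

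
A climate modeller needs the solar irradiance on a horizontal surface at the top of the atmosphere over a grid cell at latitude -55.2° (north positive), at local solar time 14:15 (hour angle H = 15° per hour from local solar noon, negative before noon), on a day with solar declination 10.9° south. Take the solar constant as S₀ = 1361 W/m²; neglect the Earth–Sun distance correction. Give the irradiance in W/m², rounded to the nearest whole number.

Hour angle H = 15° × (14.25 − 12) = 33.75°.
cos θ_z = sin(-55.2°) sin(-10.9°) + cos(-55.2°) cos(-10.9°) cos(33.75°) = 0.1553 + 0.4660 = 0.6213.
Top-of-atmosphere irradiance = S₀ cos θ_z = 1361 × 0.6213 = 845.59 W/m².

846 W/m²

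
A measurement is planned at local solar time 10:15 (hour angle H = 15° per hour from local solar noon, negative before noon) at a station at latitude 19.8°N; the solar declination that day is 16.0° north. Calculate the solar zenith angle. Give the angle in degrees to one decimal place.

Hour angle H = 15° × (10.25 − 12) = -26.25°.
With φ = 19.8°, δ = 16.0°, H = -26.25°: sin φ sin δ = 0.0934, cos φ cos δ cos H = 0.8112, so cos θ_z = 0.9046.
θ_z = arccos(0.9046) = 25.23°.

25.2°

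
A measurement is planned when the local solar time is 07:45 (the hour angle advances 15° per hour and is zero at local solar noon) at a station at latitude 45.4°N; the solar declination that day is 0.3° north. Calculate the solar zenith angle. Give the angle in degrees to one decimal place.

71.7°

Hour angle H = 15° × (7.75 − 12) = -63.75°.
cos θ_z = sin φ sin δ + cos φ cos δ cos H = (0.7120)(0.0052) + (0.7022)(1.0000)(0.4423) = 0.3143.
θ_z = arccos(0.3143) = 71.68°.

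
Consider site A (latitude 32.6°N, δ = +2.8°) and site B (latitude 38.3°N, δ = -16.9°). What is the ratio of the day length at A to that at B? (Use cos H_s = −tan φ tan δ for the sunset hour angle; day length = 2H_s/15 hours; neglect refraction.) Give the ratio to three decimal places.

A: H_s = arccos(−tan 32.6° · tan 2.8°) = 91.79°, so 2H_s/15 = 12.2387 h.
B: H_s = arccos(−tan 38.3° · tan -16.9°) = 76.12°, so 2H_s/15 = 10.1493 h.
Ratio A/B = 12.2387 / 10.1493 = 1.2059.

1.206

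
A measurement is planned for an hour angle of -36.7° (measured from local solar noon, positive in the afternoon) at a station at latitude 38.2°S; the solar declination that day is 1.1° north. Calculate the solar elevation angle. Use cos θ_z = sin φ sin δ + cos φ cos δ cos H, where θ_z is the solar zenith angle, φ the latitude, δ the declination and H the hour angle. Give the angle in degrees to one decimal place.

38.2°

With φ = -38.2°, δ = 1.1°, H = -36.70°: sin φ sin δ = -0.0119, cos φ cos δ cos H = 0.6300, so cos θ_z = 0.6181.
θ_z = arccos(0.6181) = 51.82°, so the elevation is 90° − 51.82° = 38.18°.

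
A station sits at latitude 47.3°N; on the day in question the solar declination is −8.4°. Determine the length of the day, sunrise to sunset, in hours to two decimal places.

The sunset hour angle satisfies cos H_s = −tan φ tan δ = 0.1600, giving H_s = 80.79°.
Day length = 2 H_s / 15° h⁻¹ = 161.58° / 15 = 10.772 h.

10.77 hours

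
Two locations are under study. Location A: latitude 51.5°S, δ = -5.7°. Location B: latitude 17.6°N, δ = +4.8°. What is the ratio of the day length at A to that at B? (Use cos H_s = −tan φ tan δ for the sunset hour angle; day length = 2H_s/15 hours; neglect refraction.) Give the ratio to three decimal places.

1.062

A: H_s = arccos(−tan -51.5° · tan -5.7°) = 97.21°, so 2H_s/15 = 12.9613 h.
B: H_s = arccos(−tan 17.6° · tan 4.8°) = 91.53°, so 2H_s/15 = 12.2040 h.
Ratio A/B = 12.9613 / 12.2040 = 1.0621.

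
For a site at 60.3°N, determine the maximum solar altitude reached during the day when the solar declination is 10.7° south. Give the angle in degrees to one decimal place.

19.0°

At local solar noon the hour angle is zero, so the elevation is 90° − |φ − δ| = 90° − |60.3° − (-10.7°)| = 90° − 71.0° = 19.0°.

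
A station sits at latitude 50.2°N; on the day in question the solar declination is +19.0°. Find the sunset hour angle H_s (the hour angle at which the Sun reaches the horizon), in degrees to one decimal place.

114.4°

The sunset hour angle satisfies cos H_s = −tan φ tan δ = -0.4133, giving H_s = 114.41°.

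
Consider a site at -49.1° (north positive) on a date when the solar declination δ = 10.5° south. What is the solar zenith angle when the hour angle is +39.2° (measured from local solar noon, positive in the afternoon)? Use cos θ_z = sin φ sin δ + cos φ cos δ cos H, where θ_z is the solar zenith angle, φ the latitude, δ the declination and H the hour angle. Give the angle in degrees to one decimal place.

cos θ_z = sin φ sin δ + cos φ cos δ cos H = (-0.7559)(-0.1822) + (0.6547)(0.9833)(0.7749) = 0.6366.
θ_z = arccos(0.6366) = 50.46°.

50.5°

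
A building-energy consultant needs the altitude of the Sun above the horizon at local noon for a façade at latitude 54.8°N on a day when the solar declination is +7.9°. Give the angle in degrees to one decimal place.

At local solar noon the hour angle is zero, so the elevation is 90° − |φ − δ| = 90° − |54.8° − (7.9°)| = 90° − 46.9° = 43.1°.

43.1°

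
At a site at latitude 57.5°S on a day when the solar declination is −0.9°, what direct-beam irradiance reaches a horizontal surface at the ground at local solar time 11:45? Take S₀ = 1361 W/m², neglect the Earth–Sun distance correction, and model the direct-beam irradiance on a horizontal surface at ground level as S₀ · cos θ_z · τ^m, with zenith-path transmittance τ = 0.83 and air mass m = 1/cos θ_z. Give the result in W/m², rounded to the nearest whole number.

Hour angle H = 15° × (11.75 − 12) = -3.75°.
cos θ_z = sin(-57.5°) sin(-0.9°) + cos(-57.5°) cos(-0.9°) cos(-3.75°) = 0.0132 + 0.5361 = 0.5493.
Air mass m = 1/cos θ_z = 1/0.5493 = 1.820; τ^m = 0.83^1.820 = 0.7124.
Surface direct beam = 1361 × 0.5493 × 0.7124 = 532.59 W/m².

533 W/m²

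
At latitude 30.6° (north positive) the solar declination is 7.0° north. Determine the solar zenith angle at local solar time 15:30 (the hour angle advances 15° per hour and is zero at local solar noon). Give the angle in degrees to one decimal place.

Hour angle H = 15° × (15.5 − 12) = 52.50°.
cos θ_z = sin φ sin δ + cos φ cos δ cos H = (0.5090)(0.1219) + (0.8607)(0.9925)(0.6088) = 0.5821.
θ_z = arccos(0.5821) = 54.40°.

54.4°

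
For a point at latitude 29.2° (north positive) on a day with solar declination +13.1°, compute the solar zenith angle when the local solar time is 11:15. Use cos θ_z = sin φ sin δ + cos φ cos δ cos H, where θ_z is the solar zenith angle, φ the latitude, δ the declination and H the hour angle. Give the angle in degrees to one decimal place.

Hour angle H = 15° × (11.25 − 12) = -11.25°.
cos θ_z = sin φ sin δ + cos φ cos δ cos H = (0.4879)(0.2267) + (0.8729)(0.9740)(0.9808) = 0.9445.
θ_z = arccos(0.9445) = 19.18°.

19.2°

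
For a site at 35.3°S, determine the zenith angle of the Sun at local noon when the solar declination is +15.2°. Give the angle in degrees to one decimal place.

50.5°

At local solar noon the hour angle is zero, so the zenith angle is |φ − δ| = |-35.3° − (15.2°)| = 50.5°.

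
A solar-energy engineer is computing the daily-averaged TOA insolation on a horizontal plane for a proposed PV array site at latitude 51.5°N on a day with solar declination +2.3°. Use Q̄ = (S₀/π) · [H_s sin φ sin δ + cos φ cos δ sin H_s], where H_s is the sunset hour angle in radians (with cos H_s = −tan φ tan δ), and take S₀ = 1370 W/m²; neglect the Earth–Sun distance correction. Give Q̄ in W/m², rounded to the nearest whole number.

293 W/m²

−tan φ tan δ = −(1.2572)(0.0402) = -0.0505; H_s = arccos(-0.0505) = 92.89°. In radians, H_s = 1.6212.
H_s sin φ sin δ = 1.6212 × 0.7826 × 0.0401 = 0.0509.
cos φ cos δ sin H_s = 0.6225 × 0.9992 × 0.9987 = 0.6212.
Q̄ = (1370/π) × (0.0509 + 0.6212) = 436.08 × 0.6721 = 293.09 W/m².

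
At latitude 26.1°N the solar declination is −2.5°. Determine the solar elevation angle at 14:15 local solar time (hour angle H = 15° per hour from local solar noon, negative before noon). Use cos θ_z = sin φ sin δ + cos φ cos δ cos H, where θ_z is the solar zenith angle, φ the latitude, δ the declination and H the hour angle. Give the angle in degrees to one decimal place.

46.6°

Hour angle H = 15° × (14.25 − 12) = 33.75°.
With φ = 26.1°, δ = -2.5°, H = 33.75°: sin φ sin δ = -0.0192, cos φ cos δ cos H = 0.7460, so cos θ_z = 0.7268.
θ_z = arccos(0.7268) = 43.38°, so the elevation is 90° − 43.38° = 46.62°.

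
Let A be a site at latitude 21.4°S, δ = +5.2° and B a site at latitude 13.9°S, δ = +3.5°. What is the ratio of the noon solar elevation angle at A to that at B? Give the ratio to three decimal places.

0.873

A: 90° − |-21.4 − (5.2)| = 63.40°.
B: 90° − |-13.9 − (3.5)| = 72.60°.
Ratio A/B = 63.4000 / 72.6000 = 0.8733.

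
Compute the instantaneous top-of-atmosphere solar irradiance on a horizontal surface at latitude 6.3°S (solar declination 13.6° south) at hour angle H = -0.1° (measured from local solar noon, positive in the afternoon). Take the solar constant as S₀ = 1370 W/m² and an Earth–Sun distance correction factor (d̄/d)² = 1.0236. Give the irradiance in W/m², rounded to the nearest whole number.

1391 W/m²

cos θ_z = sin(-6.3°) sin(-13.6°) + cos(-6.3°) cos(-13.6°) cos(-0.10°) = 0.0258 + 0.9661 = 0.9919.
Top-of-atmosphere irradiance = S₀ (d̄/d)² cos θ_z = 1370 × 1.0236 × 0.9919 = 1390.97 W/m².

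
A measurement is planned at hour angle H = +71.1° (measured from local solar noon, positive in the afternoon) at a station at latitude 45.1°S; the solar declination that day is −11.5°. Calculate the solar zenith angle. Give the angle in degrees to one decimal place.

68.6°

cos θ_z = sin(-45.1°) sin(-11.5°) + cos(-45.1°) cos(-11.5°) cos(71.10°) = 0.1412 + 0.2241 = 0.3653.
θ_z = arccos(0.3653) = 68.57°.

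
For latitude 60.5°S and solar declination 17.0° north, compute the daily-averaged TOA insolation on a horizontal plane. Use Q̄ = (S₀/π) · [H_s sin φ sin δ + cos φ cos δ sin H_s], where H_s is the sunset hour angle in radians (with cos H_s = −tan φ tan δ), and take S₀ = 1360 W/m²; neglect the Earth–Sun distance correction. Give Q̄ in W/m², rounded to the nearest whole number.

61 W/m²

cos H_s = −tan(-60.5°) · tan(17.0°) = 0.5404, so H_s = arccos(0.5404) = 57.29°. In radians, H_s = 0.9999.
H_s sin φ sin δ = 0.9999 × -0.8704 × 0.2924 = -0.2545.
cos φ cos δ sin H_s = 0.4924 × 0.9563 × 0.8414 = 0.3962.
Q̄ = (1360/π) × (-0.2545 + 0.3962) = 432.90 × 0.1417 = 61.34 W/m².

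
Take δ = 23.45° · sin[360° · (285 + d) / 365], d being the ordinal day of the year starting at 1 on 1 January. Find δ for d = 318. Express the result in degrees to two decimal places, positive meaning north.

-19.15°

360 × (285 + 318) / 365 = 594.740°; sin(594.740°) = -0.8165.
δ = 23.45 × -0.8165 = -19.147° ≈ -19.15°.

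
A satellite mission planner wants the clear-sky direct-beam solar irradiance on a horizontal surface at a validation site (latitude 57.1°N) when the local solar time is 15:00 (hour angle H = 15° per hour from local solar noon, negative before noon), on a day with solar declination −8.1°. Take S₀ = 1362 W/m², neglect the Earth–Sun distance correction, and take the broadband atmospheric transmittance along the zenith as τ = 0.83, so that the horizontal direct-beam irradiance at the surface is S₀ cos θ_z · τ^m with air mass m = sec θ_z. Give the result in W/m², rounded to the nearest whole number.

Hour angle H = 15° × (15 − 12) = 45.00°.
cos θ_z = sin φ sin δ + cos φ cos δ cos H = (0.8396)(-0.1409) + (0.5432)(0.9900)(0.7071) = 0.2620.
Air mass m = 1/cos θ_z = 1/0.2620 = 3.817; τ^m = 0.83^3.817 = 0.4910.
Surface direct beam = 1362 × 0.2620 × 0.4910 = 175.21 W/m².

175 W/m²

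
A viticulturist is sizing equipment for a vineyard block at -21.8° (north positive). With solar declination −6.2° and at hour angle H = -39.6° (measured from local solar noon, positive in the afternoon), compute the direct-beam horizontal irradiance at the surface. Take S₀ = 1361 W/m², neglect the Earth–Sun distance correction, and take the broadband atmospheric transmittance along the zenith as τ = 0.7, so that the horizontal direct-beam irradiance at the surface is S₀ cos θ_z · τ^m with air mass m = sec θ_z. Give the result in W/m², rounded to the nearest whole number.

636 W/m²

cos θ_z = sin(-21.8°) sin(-6.2°) + cos(-21.8°) cos(-6.2°) cos(-39.60°) = 0.0401 + 0.7112 = 0.7513.
Air mass m = 1/cos θ_z = 1/0.7513 = 1.331; τ^m = 0.7^1.331 = 0.6221.
Surface direct beam = 1361 × 0.7513 × 0.6221 = 636.11 W/m².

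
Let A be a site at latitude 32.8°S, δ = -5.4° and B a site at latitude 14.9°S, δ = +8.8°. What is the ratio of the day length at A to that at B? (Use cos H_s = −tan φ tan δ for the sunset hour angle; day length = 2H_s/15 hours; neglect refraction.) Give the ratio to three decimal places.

1.067

A: H_s = arccos(−tan -32.8° · tan -5.4°) = 93.49°, so 2H_s/15 = 12.4653 h.
B: H_s = arccos(−tan -14.9° · tan 8.8°) = 87.64°, so 2H_s/15 = 11.6853 h.
Ratio A/B = 12.4653 / 11.6853 = 1.0668.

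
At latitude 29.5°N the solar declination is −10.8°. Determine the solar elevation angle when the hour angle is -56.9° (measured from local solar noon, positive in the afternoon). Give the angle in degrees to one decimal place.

cos θ_z = sin φ sin δ + cos φ cos δ cos H = (0.4924)(-0.1874) + (0.8704)(0.9823)(0.5461) = 0.3746.
θ_z = arccos(0.3746) = 68.00°, so the elevation is 90° − 68.00° = 22.00°.

22.0°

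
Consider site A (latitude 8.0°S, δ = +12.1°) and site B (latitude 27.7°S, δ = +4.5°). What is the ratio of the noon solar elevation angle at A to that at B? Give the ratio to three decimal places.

A: 90° − |-8.0 − (12.1)| = 69.90°.
B: 90° − |-27.7 − (4.5)| = 57.80°.
Ratio A/B = 69.9000 / 57.8000 = 1.2093.

1.209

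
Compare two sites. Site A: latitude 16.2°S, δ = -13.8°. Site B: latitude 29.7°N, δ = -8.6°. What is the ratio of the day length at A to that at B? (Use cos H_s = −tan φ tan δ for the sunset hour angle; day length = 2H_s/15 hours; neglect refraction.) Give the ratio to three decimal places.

A: H_s = arccos(−tan -16.2° · tan -13.8°) = 94.09°, so 2H_s/15 = 12.5453 h.
B: H_s = arccos(−tan 29.7° · tan -8.6°) = 85.05°, so 2H_s/15 = 11.3400 h.
Ratio A/B = 12.5453 / 11.3400 = 1.1063.

1.106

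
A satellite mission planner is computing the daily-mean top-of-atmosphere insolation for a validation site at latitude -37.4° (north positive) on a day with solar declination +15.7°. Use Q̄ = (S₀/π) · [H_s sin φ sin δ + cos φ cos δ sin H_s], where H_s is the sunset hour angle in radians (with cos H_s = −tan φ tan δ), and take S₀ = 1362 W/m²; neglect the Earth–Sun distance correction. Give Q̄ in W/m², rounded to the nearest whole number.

The sunset hour angle satisfies cos H_s = −tan φ tan δ = 0.2149, giving H_s = 77.59°. In radians, H_s = 1.3542.
H_s sin φ sin δ = 1.3542 × -0.6074 × 0.2706 = -0.2226.
cos φ cos δ sin H_s = 0.7944 × 0.9627 × 0.9766 = 0.7469.
Q̄ = (1362/π) × (-0.2226 + 0.7469) = 433.54 × 0.5243 = 227.31 W/m².

227 W/m²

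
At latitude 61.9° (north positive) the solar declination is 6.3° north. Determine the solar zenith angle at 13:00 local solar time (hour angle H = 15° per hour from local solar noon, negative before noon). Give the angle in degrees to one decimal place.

56.7°

Hour angle H = 15° × (13 − 12) = 15.00°.
cos θ_z = sin(61.9°) sin(6.3°) + cos(61.9°) cos(6.3°) cos(15.00°) = 0.0968 + 0.4522 = 0.5490.
θ_z = arccos(0.5490) = 56.70°.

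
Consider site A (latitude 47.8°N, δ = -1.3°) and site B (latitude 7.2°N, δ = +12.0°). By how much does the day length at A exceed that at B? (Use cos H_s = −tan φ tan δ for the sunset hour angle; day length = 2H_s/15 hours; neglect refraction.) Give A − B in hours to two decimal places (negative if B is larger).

-0.40 h

A: H_s = arccos(−tan 47.8° · tan -1.3°) = 88.57°, so 2H_s/15 = 11.8093 h.
B: H_s = arccos(−tan 7.2° · tan 12.0°) = 91.54°, so 2H_s/15 = 12.2053 h.
A − B = 11.8093 − 12.2053 = -0.3960 h.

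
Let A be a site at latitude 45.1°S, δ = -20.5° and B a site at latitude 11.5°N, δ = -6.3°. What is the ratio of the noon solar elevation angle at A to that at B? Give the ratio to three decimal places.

0.906

A: 90° − |-45.1 − (-20.5)| = 65.40°.
B: 90° − |11.5 − (-6.3)| = 72.20°.
Ratio A/B = 65.4000 / 72.2000 = 0.9058.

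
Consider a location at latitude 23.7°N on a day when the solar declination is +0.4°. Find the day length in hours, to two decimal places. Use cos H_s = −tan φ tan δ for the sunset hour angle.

The sunset hour angle satisfies cos H_s = −tan φ tan δ = -0.0031, giving H_s = 90.18°.
Day length = 2 H_s / 15° h⁻¹ = 180.36° / 15 = 12.024 h.

12.02 hours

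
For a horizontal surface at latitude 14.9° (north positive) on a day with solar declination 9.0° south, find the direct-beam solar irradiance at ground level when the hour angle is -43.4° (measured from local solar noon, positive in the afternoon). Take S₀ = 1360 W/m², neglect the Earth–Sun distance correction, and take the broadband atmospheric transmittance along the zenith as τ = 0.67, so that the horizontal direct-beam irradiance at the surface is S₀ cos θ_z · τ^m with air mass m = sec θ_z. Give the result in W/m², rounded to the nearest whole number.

481 W/m²

cos θ_z = sin(14.9°) sin(-9.0°) + cos(14.9°) cos(-9.0°) cos(-43.40°) = -0.0402 + 0.6935 = 0.6533.
Air mass m = 1/cos θ_z = 1/0.6533 = 1.531; τ^m = 0.67^1.531 = 0.5417.
Surface direct beam = 1360 × 0.6533 × 0.5417 = 481.29 W/m².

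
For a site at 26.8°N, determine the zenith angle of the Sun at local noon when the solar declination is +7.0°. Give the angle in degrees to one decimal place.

At local solar noon the hour angle is zero, so the zenith angle is |φ − δ| = |26.8° − (7.0°)| = 19.8°.

19.8°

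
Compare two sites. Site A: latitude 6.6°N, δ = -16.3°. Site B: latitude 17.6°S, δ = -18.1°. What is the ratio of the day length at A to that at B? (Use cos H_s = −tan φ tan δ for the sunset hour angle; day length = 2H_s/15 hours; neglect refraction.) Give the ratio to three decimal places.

A: H_s = arccos(−tan 6.6° · tan -16.3°) = 88.06°, so 2H_s/15 = 11.7413 h.
B: H_s = arccos(−tan -17.6° · tan -18.1°) = 95.95°, so 2H_s/15 = 12.7933 h.
Ratio A/B = 11.7413 / 12.7933 = 0.9178.

0.918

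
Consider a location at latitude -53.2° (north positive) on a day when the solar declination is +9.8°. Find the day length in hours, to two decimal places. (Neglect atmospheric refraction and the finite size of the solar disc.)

10.22 hours

−tan φ tan δ = −(-1.3367)(0.1727) = 0.2308; H_s = arccos(0.2308) = 76.66°.
Day length = 2 H_s / 15° h⁻¹ = 153.32° / 15 = 10.221 h.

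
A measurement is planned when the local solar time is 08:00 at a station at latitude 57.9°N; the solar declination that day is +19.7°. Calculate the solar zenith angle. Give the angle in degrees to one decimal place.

Hour angle H = 15° × (8 − 12) = -60.00°.
cos θ_z = sin φ sin δ + cos φ cos δ cos H = (0.8471)(0.3371) + (0.5314)(0.9415)(0.5000) = 0.5357.
θ_z = arccos(0.5357) = 57.61°.

57.6°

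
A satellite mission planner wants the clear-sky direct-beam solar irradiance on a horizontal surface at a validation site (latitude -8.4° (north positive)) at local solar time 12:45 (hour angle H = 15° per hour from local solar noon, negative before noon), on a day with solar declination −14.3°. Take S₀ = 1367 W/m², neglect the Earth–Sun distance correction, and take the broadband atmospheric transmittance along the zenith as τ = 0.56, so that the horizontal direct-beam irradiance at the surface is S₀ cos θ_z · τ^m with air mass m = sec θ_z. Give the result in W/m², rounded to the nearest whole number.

737 W/m²

Hour angle H = 15° × (12.75 − 12) = 11.25°.
cos θ_z = sin φ sin δ + cos φ cos δ cos H = (-0.1461)(-0.2470) + (0.9893)(0.9690)(0.9808) = 0.9763.
Air mass m = 1/cos θ_z = 1/0.9763 = 1.024; τ^m = 0.56^1.024 = 0.5523.
Surface direct beam = 1367 × 0.9763 × 0.5523 = 737.10 W/m².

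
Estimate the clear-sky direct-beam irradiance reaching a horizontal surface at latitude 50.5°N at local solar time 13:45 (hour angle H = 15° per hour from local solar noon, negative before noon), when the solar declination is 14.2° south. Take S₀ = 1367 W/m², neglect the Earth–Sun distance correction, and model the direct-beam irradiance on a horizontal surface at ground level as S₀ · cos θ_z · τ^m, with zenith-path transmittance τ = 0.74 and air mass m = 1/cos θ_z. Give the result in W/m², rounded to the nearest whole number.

217 W/m²

Hour angle H = 15° × (13.75 − 12) = 26.25°.
cos θ_z = sin(50.5°) sin(-14.2°) + cos(50.5°) cos(-14.2°) cos(26.25°) = -0.1893 + 0.5531 = 0.3638.
Air mass m = 1/cos θ_z = 1/0.3638 = 2.749; τ^m = 0.74^2.749 = 0.4370.
Surface direct beam = 1367 × 0.3638 × 0.4370 = 217.33 W/m².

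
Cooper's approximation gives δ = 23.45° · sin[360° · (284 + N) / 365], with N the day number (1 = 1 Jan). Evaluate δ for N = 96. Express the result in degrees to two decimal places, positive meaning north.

+5.99°

360 × (284 + 96) / 365 = 374.795°; sin(374.795°) = 0.2554.
δ = 23.45 × 0.2554 = 5.989° ≈ +5.99°.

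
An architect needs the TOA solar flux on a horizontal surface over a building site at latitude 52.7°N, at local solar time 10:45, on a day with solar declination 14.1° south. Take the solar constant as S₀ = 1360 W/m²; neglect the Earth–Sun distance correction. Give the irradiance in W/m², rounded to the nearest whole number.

Hour angle H = 15° × (10.75 − 12) = -18.75°.
cos θ_z = sin(52.7°) sin(-14.1°) + cos(52.7°) cos(-14.1°) cos(-18.75°) = -0.1938 + 0.5565 = 0.3627.
Top-of-atmosphere irradiance = S₀ cos θ_z = 1360 × 0.3627 = 493.27 W/m².

493 W/m²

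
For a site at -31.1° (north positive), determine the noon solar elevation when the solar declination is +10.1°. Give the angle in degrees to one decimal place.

48.8°

At local solar noon the hour angle is zero, so the elevation is 90° − |φ − δ| = 90° − |-31.1° − (10.1°)| = 90° − 41.2° = 48.8°.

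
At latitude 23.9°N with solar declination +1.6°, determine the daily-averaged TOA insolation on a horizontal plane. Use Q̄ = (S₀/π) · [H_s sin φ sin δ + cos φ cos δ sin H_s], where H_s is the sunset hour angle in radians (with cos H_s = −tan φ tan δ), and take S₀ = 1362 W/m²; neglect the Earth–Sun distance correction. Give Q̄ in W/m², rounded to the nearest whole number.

404 W/m²

The sunset hour angle satisfies cos H_s = −tan φ tan δ = -0.0124, giving H_s = 90.71°. In radians, H_s = 1.5832.
H_s sin φ sin δ = 1.5832 × 0.4051 × 0.0279 = 0.0179.
cos φ cos δ sin H_s = 0.9143 × 0.9996 × 0.9999 = 0.9138.
Q̄ = (1362/π) × (0.0179 + 0.9138) = 433.54 × 0.9317 = 403.93 W/m².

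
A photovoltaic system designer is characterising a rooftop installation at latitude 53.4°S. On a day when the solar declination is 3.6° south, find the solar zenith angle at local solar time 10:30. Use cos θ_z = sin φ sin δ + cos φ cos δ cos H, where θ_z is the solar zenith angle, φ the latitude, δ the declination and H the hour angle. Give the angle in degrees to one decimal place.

53.1°

Hour angle H = 15° × (10.5 − 12) = -22.50°.
cos θ_z = sin φ sin δ + cos φ cos δ cos H = (-0.8028)(-0.0628) + (0.5962)(0.9980)(0.9239) = 0.6001.
θ_z = arccos(0.6001) = 53.12°.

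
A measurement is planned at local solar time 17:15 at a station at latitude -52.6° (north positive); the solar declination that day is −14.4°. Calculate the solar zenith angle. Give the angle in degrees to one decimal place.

71.8°

Hour angle H = 15° × (17.25 − 12) = 78.75°.
With φ = -52.6°, δ = -14.4°, H = 78.75°: sin φ sin δ = 0.1976, cos φ cos δ cos H = 0.1148, so cos θ_z = 0.3124.
θ_z = arccos(0.3124) = 71.80°.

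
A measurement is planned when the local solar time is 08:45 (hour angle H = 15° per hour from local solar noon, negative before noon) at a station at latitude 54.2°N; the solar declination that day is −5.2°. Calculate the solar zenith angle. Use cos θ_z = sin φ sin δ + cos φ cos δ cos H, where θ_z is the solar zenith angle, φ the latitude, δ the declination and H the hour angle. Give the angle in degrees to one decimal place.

71.9°

Hour angle H = 15° × (8.75 − 12) = -48.75°.
cos θ_z = sin(54.2°) sin(-5.2°) + cos(54.2°) cos(-5.2°) cos(-48.75°) = -0.0735 + 0.3841 = 0.3106.
θ_z = arccos(0.3106) = 71.90°.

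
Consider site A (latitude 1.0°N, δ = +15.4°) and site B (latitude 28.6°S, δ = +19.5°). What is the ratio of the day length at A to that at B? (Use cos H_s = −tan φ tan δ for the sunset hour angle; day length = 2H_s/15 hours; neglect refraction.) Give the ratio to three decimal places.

1.145

A: H_s = arccos(−tan 1.0° · tan 15.4°) = 90.28°, so 2H_s/15 = 12.0373 h.
B: H_s = arccos(−tan -28.6° · tan 19.5°) = 78.87°, so 2H_s/15 = 10.5160 h.
Ratio A/B = 12.0373 / 10.5160 = 1.1447.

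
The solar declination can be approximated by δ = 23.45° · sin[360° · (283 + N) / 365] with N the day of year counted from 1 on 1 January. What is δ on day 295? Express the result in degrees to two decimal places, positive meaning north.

-11.75°

360 × (283 + 295) / 365 = 570.082°; sin(570.082°) = -0.5012.
δ = 23.45 × -0.5012 = -11.753° ≈ -11.75°.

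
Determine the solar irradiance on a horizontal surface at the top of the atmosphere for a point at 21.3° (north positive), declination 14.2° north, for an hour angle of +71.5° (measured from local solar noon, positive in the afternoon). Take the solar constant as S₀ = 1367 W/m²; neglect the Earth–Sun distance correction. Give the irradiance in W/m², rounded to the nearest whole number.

514 W/m²

cos θ_z = sin(21.3°) sin(14.2°) + cos(21.3°) cos(14.2°) cos(71.50°) = 0.0891 + 0.2866 = 0.3757.
Top-of-atmosphere irradiance = S₀ cos θ_z = 1367 × 0.3757 = 513.58 W/m².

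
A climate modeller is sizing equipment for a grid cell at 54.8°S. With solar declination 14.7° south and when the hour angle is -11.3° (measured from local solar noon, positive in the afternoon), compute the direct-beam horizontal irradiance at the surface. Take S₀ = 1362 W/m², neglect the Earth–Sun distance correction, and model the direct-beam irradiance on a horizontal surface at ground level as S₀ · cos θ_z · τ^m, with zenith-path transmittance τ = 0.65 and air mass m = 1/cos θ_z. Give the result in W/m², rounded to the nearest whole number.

580 W/m²

cos θ_z = sin φ sin δ + cos φ cos δ cos H = (-0.8171)(-0.2538) + (0.5764)(0.9673)(0.9806) = 0.7541.
Air mass m = 1/cos θ_z = 1/0.7541 = 1.326; τ^m = 0.65^1.326 = 0.5648.
Surface direct beam = 1362 × 0.7541 × 0.5648 = 580.10 W/m².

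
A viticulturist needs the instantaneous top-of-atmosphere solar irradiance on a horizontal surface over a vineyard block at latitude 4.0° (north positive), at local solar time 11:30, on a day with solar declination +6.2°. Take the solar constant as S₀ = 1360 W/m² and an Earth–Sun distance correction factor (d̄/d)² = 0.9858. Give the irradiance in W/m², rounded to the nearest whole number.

1328 W/m²

Hour angle H = 15° × (11.5 − 12) = -7.50°.
cos θ_z = sin(4.0°) sin(6.2°) + cos(4.0°) cos(6.2°) cos(-7.50°) = 0.0075 + 0.9832 = 0.9907.
Top-of-atmosphere irradiance = S₀ (d̄/d)² cos θ_z = 1360 × 0.9858 × 0.9907 = 1328.22 W/m².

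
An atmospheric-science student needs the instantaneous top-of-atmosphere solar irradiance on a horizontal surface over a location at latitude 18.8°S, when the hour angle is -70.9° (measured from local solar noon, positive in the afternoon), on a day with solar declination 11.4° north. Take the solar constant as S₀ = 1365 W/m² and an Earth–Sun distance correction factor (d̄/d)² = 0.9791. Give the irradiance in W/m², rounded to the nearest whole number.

cos θ_z = sin(-18.8°) sin(11.4°) + cos(-18.8°) cos(11.4°) cos(-70.90°) = -0.0637 + 0.3036 = 0.2399.
Top-of-atmosphere irradiance = S₀ (d̄/d)² cos θ_z = 1365 × 0.9791 × 0.2399 = 320.62 W/m².

321 W/m²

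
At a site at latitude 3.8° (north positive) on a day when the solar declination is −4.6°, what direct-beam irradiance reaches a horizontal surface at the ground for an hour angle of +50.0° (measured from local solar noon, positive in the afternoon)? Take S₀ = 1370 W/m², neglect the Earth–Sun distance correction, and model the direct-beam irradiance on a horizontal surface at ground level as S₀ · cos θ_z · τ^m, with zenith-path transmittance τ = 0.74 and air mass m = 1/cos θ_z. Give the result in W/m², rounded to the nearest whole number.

With φ = 3.8°, δ = -4.6°, H = 50.00°: sin φ sin δ = -0.0053, cos φ cos δ cos H = 0.6393, so cos θ_z = 0.6340.
Air mass m = 1/cos θ_z = 1/0.6340 = 1.577; τ^m = 0.74^1.577 = 0.6220.
Surface direct beam = 1370 × 0.6340 × 0.6220 = 540.26 W/m².

540 W/m²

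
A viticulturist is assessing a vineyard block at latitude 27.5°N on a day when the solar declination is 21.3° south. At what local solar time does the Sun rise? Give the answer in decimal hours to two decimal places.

−tan φ tan δ = −(0.5206)(-0.3899) = 0.2030; H_s = arccos(0.2030) = 78.29°.
Sunrise is at 12 − H_s/15 = 12 − 5.219 = 6.781 h local solar time.

6.78 h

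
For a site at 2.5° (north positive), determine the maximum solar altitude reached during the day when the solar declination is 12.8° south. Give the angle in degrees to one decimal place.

At local solar noon the hour angle is zero, so the elevation is 90° − |φ − δ| = 90° − |2.5° − (-12.8°)| = 90° − 15.3° = 74.7°.

74.7°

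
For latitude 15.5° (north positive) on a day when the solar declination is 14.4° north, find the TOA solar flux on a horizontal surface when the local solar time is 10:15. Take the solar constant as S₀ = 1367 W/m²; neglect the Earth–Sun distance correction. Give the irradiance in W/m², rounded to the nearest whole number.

Hour angle H = 15° × (10.25 − 12) = -26.25°.
cos θ_z = sin φ sin δ + cos φ cos δ cos H = (0.2672)(0.2487) + (0.9636)(0.9686)(0.8969) = 0.9036.
Top-of-atmosphere irradiance = S₀ cos θ_z = 1367 × 0.9036 = 1235.22 W/m².

1235 W/m²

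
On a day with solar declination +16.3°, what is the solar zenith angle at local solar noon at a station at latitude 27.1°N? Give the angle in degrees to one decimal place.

10.8°

At local solar noon the hour angle is zero, so the zenith angle is |φ − δ| = |27.1° − (16.3°)| = 10.8°.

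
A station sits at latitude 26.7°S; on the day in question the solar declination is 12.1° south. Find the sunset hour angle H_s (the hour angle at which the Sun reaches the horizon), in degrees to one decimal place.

−tan φ tan δ = −(-0.5029)(-0.2144) = -0.1078; H_s = arccos(-0.1078) = 96.19°.

96.2°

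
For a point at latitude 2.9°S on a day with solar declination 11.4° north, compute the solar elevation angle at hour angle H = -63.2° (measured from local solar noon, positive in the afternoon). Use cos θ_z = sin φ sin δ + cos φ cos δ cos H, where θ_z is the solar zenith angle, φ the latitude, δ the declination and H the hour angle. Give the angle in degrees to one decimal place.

cos θ_z = sin φ sin δ + cos φ cos δ cos H = (-0.0506)(0.1977) + (0.9987)(0.9803)(0.4509) = 0.4314.
θ_z = arccos(0.4314) = 64.44°, so the elevation is 90° − 64.44° = 25.56°.

25.6°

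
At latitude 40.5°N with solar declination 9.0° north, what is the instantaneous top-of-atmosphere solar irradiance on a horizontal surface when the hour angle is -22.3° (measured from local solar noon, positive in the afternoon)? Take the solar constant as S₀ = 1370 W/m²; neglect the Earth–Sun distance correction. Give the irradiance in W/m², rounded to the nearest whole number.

cos θ_z = sin φ sin δ + cos φ cos δ cos H = (0.6494)(0.1564) + (0.7604)(0.9877)(0.9252) = 0.7964.
Top-of-atmosphere irradiance = S₀ cos θ_z = 1370 × 0.7964 = 1091.07 W/m².

1091 W/m²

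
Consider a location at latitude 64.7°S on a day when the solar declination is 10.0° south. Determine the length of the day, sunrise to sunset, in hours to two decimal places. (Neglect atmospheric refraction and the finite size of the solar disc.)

14.92 hours

The sunset hour angle satisfies cos H_s = −tan φ tan δ = -0.3730, giving H_s = 111.90°.
Day length = 2 H_s / 15° h⁻¹ = 223.80° / 15 = 14.920 h.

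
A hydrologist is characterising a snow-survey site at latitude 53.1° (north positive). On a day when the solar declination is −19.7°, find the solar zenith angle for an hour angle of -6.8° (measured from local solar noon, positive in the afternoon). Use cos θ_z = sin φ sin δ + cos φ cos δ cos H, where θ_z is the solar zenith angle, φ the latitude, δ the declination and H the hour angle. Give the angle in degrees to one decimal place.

73.0°

cos θ_z = sin φ sin δ + cos φ cos δ cos H = (0.7997)(-0.3371) + (0.6004)(0.9415)(0.9930) = 0.2917.
θ_z = arccos(0.2917) = 73.04°.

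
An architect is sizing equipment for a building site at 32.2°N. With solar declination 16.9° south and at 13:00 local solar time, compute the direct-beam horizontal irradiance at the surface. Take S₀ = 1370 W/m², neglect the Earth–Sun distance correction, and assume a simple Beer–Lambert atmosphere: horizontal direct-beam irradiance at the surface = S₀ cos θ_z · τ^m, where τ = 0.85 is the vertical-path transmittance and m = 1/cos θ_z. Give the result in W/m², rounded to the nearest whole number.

Hour angle H = 15° × (13 − 12) = 15.00°.
cos θ_z = sin(32.2°) sin(-16.9°) + cos(32.2°) cos(-16.9°) cos(15.00°) = -0.1549 + 0.7821 = 0.6272.
Air mass m = 1/cos θ_z = 1/0.6272 = 1.594; τ^m = 0.85^1.594 = 0.7718.
Surface direct beam = 1370 × 0.6272 × 0.7718 = 663.18 W/m².

663 W/m²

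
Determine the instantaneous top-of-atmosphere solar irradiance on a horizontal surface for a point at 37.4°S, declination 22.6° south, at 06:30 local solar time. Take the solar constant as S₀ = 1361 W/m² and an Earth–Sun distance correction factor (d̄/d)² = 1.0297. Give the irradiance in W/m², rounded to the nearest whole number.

Hour angle H = 15° × (6.5 − 12) = -82.50°.
With φ = -37.4°, δ = -22.6°, H = -82.50°: sin φ sin δ = 0.2334, cos φ cos δ cos H = 0.0957, so cos θ_z = 0.3291.
Top-of-atmosphere irradiance = S₀ (d̄/d)² cos θ_z = 1361 × 1.0297 × 0.3291 = 461.21 W/m².

461 W/m²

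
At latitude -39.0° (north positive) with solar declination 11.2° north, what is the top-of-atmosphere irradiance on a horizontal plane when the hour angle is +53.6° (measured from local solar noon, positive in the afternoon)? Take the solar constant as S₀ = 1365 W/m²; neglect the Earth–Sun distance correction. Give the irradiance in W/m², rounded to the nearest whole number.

With φ = -39.0°, δ = 11.2°, H = 53.60°: sin φ sin δ = -0.1222, cos φ cos δ cos H = 0.4524, so cos θ_z = 0.3302.
Top-of-atmosphere irradiance = S₀ cos θ_z = 1365 × 0.3302 = 450.72 W/m².

451 W/m²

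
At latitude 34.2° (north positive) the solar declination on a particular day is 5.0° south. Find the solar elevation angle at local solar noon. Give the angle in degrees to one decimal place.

At local solar noon the hour angle is zero, so the elevation is 90° − |φ − δ| = 90° − |34.2° − (-5.0°)| = 90° − 39.2° = 50.8°.

50.8°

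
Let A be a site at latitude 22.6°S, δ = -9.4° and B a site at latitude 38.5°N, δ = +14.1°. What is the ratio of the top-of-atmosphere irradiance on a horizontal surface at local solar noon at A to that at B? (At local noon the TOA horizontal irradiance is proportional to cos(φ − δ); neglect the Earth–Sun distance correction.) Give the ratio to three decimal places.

A: cos θ_z = cos(-22.6° − (-9.4°)) = 0.9736.
B: cos θ_z = cos(38.5° − (14.1°)) = 0.9107.
Ratio A/B = 0.9736 / 0.9107 = 1.0691.

1.069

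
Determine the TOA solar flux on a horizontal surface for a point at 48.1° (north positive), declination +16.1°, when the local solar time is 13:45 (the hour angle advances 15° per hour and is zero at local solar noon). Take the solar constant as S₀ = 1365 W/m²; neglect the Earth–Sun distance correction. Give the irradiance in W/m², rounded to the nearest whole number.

1067 W/m²

Hour angle H = 15° × (13.75 − 12) = 26.25°.
cos θ_z = sin(48.1°) sin(16.1°) + cos(48.1°) cos(16.1°) cos(26.25°) = 0.2064 + 0.5755 = 0.7819.
Top-of-atmosphere irradiance = S₀ cos θ_z = 1365 × 0.7819 = 1067.29 W/m².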